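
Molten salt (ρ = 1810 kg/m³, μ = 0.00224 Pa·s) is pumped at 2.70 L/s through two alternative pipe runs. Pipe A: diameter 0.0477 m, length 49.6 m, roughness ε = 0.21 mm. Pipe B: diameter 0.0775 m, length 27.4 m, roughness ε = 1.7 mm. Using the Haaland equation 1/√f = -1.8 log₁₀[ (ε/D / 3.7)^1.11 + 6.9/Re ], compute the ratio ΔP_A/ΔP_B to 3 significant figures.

ΔP_A/ΔP_B ≈ 12.3

Pipe A: V = Q/A = 0.0027/0.001787 = 1.511 m/s; Re = 5.824e+04; ε/D = 0.0044; Haaland → f = 0.03083; ΔP_A = f(L/D)(ρV²/2) = 6.624e+04 Pa.
Pipe B: V = Q/A = 0.0027/0.004717 = 0.5724 m/s; Re = 3.584e+04; ε/D = 0.0219; Haaland → f = 0.05151; ΔP_B = f(L/D)(ρV²/2) = 5399 Pa.
ΔP_A/ΔP_B = 6.624e+04/5399 = 12.3.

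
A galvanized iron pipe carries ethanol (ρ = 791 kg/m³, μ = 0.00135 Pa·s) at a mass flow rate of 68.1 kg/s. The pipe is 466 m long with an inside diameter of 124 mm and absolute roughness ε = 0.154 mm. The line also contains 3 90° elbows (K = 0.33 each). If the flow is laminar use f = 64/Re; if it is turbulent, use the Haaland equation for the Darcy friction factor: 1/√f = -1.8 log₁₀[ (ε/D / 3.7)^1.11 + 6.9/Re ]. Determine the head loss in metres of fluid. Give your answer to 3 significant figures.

A = πD²/4 = π(0.124)²/4 = 0.01208 m²; mean velocity V = ṁ/(ρA) = 68.1/(791 · 0.01208) = 7.129 m/s.
Reynolds number Re = ρVD/μ = 791 · 7.129 · 0.124 / 0.00135 = 5.18e+05.
Re > 4000 → turbulent. Relative roughness ε/D = 0.000154/0.124 = 0.00124. Haaland: 1/√f = -1.8 log₁₀[(0.00124/3.7)^1.11 + 6.9/5.18e+05] = -1.8 log₁₀[0.000139 + 1.33e-05] = 6.87, so f = 0.02119.
Total minor-loss coefficient ΣK = 3·0.33 = 0.99.
ΔP = [f·L/D + ΣK]·(ρV²/2) = [0.02119·466/0.124 + 0.99]·(791·7.129²/2) = [79.63 + 0.99]·2.01e+04 = 1.621e+06 Pa.
Head loss h_f = ΔP/(ρg) = 1.621e+06/(791·9.81) = 209 m.

h_f ≈ 209 m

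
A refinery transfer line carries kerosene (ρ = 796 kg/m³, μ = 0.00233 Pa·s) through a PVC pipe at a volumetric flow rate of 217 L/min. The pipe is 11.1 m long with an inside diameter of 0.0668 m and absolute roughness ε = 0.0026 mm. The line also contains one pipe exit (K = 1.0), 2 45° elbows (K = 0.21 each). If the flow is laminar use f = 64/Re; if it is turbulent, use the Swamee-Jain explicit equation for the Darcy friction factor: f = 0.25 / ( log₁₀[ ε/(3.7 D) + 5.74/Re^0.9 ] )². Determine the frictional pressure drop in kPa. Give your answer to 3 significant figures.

Q = 217 L/min = 217/60000 = 0.003617 m³/s.
Cross-sectional area A = πD²/4 = π(0.0668)²/4 = 0.003505 m²; mean velocity V = Q/A = 0.003617/0.003505 = 1.032 m/s.
Reynolds number Re = ρVD/μ = 796 · 1.032 · 0.0668 / 0.00233 = 2.355e+04.
Re > 4000 → turbulent. Relative roughness ε/D = 2.6e-06/0.0668 = 3.89e-05. Swamee-Jain: f = 0.25/(log₁₀[3.89e-05/3.7 + 5.74/2.355e+04^0.9])² = 0.25/(log₁₀[1.05e-05 + 0.000667])² = 0.25/(-3.169)² = 0.02489.
Total minor-loss coefficient ΣK = 1·1 + 2·0.21 = 1.42.
ΔP = [f·L/D + ΣK]·(ρV²/2) = [0.02489·11.1/0.0668 + 1.42]·(796·1.032²/2) = [4.136 + 1.42]·423.9 = 2355 Pa.
ΔP = 2355 Pa = 2.36 kPa.

ΔP ≈ 2.36 kPa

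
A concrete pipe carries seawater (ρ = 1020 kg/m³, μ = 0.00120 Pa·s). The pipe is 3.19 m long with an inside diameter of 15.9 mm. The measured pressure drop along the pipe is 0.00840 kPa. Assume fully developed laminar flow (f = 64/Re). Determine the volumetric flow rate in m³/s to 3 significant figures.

Q ≈ 3.44×10^-6 m³/s

For laminar flow, f = 64/Re with Re = ρVD/μ, so Darcy-Weisbach reduces to ΔP = 32μLV/D². Solving for V: V = ΔP·D²/(32μL) = 8.4·(0.0159)²/(32·0.0012·3.19) = 0.01734 m/s.
Check: Re = ρVD/μ = 1020·0.01734·0.0159/0.0012 = 234.3 < 2300, so the laminar assumption holds.
Q = V·A = 0.01734·(π/4·0.0159²) = 3.442e-06 m³/s = 3.44×10^-6 m³/s.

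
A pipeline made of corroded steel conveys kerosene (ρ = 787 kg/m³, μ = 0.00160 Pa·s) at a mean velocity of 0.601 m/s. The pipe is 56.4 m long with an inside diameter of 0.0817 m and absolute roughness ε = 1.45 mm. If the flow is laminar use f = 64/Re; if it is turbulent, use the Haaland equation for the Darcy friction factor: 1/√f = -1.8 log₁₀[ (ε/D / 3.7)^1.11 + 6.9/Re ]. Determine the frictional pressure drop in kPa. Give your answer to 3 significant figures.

ΔP ≈ 4.73 kPa

Reynolds number Re = ρVD/μ = 787 · 0.601 · 0.0817 / 0.0016 = 2.415e+04.
Re > 4000 → turbulent. Relative roughness ε/D = 0.00145/0.0817 = 0.0177. Haaland: 1/√f = -1.8 log₁₀[(0.0177/3.7)^1.11 + 6.9/2.415e+04] = -1.8 log₁₀[0.00267 + 0.000286] = 4.554, so f = 0.04822.
Darcy-Weisbach: ΔP = f(L/D)(ρV²/2) = 0.04822·(56.4/0.0817)·(787·0.601²/2) = 0.04822·690.3·142.1 = 4731 Pa.
ΔP = 4731 Pa = 4.73 kPa.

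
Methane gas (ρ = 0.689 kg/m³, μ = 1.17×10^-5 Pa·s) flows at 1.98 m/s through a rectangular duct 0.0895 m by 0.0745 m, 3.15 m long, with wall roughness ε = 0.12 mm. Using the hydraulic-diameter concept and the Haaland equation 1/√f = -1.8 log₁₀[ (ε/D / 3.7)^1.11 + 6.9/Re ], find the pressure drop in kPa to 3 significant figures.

ΔP ≈ 0.00174 kPa

Hydraulic diameter D_h = 4A/P = 4·(0.0895·0.0745)/(2·(0.0895+0.0745)) = 0.02667/0.328 = 0.08131 m.
Re = ρVD_h/μ = 0.689·1.98·0.08131/1.17e-05 = 9481.
ε/D_h = 0.00012/0.08131 = 0.00148; Haaland gives 1/√f = -1.8 log₁₀[0.000169+0.000728] = 5.486, so f = 0.03323.
ΔP = f(L/D_h)(ρV²/2) = 0.03323·3.15/0.08131·1.351 = 1.739 Pa.
ΔP = 0.00174 kPa.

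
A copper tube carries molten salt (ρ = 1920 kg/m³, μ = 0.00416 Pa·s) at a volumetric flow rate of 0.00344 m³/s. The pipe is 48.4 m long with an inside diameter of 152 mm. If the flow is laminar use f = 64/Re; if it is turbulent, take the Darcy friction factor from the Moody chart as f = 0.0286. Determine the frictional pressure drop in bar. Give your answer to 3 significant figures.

Cross-sectional area A = πD²/4 = π(0.152)²/4 = 0.01815 m²; mean velocity V = Q/A = 0.00344/0.01815 = 0.1896 m/s.
Reynolds number Re = ρVD/μ = 1920 · 0.1896 · 0.152 / 0.00416 = 1.33e+04.
Re > 4000 → turbulent; use the Moody-chart value f = 0.0286.
Darcy-Weisbach: ΔP = f(L/D)(ρV²/2) = 0.0286·(48.4/0.152)·(1920·0.1896²/2) = 0.0286·318.4·34.5 = 314.2 Pa.
ΔP = 314.2 Pa = 0.00314 bar.

ΔP ≈ 0.00314 bar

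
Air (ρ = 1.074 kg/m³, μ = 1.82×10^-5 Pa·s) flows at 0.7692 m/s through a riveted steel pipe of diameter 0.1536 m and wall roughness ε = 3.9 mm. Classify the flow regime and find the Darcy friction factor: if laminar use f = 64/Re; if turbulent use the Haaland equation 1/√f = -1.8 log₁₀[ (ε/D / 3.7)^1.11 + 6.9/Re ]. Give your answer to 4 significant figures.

Re = ρVD/μ = 1.074·0.7692·0.1536/1.82e-05 = 6972.
Re > 4000 → turbulent. ε/D = 0.0039/0.1536 = 0.0254; Haaland: 1/√f = -1.8 log₁₀[0.00397 + 0.00099] = 4.149, so f = 0.0581.

f ≈ 0.05810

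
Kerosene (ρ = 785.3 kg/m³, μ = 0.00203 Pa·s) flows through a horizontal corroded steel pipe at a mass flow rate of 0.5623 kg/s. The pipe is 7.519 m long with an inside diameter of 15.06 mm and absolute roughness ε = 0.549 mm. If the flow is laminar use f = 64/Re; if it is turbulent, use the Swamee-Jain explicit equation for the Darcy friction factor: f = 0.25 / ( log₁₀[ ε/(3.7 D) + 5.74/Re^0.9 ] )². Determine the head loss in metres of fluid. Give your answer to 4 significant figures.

h_f ≈ 26.28 m

A = πD²/4 = π(0.01506)²/4 = 0.0001781 m²; mean velocity V = ṁ/(ρA) = 0.5623/(785.3 · 0.0001781) = 4.02 m/s.
Reynolds number Re = ρVD/μ = 785.3 · 4.02 · 0.01506 / 0.00203 = 2.342e+04.
Re > 4000 → turbulent. Relative roughness ε/D = 0.000549/0.01506 = 0.0365. Swamee-Jain: f = 0.25/(log₁₀[0.0365/3.7 + 5.74/2.342e+04^0.9])² = 0.25/(log₁₀[0.00985 + 0.00067])² = 0.25/(-1.978)² = 0.06391.
Darcy-Weisbach: ΔP = f(L/D)(ρV²/2) = 0.06391·(7.519/0.01506)·(785.3·4.02²/2) = 0.06391·499.3·6344 = 2.024e+05 Pa.
Head loss h_f = ΔP/(ρg) = 2.024e+05/(785.3·9.81) = 26.28 m.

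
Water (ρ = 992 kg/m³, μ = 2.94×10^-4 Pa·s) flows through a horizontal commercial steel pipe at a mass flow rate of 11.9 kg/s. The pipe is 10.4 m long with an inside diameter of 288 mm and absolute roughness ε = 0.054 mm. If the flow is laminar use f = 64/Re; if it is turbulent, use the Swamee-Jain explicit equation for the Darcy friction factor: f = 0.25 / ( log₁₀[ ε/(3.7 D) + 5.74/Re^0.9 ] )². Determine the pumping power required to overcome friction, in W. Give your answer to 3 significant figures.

P ≈ 0.126 W

A = πD²/4 = π(0.288)²/4 = 0.06514 m²; mean velocity V = ṁ/(ρA) = 11.9/(992 · 0.06514) = 0.1841 m/s.
Reynolds number Re = ρVD/μ = 992 · 0.1841 · 0.288 / 0.000294 = 1.789e+05.
Re > 4000 → turbulent. Relative roughness ε/D = 5.4e-05/0.288 = 0.000188. Swamee-Jain: f = 0.25/(log₁₀[0.000188/3.7 + 5.74/1.789e+05^0.9])² = 0.25/(log₁₀[5.07e-05 + 0.000108])² = 0.25/(-3.801)² = 0.01731.
Darcy-Weisbach: ΔP = f(L/D)(ρV²/2) = 0.01731·(10.4/0.288)·(992·0.1841²/2) = 0.01731·36.11·16.82 = 10.51 Pa.
Q = ṁ/ρ = 11.9/992 = 0.012 m³/s.
Pumping power P = QΔP = 0.012·10.51 = 0.1261 W = 0.126 W.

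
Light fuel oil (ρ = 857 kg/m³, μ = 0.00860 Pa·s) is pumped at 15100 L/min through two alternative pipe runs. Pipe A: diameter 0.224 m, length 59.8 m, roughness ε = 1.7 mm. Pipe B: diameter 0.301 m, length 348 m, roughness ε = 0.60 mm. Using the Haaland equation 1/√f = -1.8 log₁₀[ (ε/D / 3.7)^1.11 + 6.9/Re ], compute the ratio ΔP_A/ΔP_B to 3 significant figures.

Pipe A: V = Q/A = 0.2517/0.03941 = 6.386 m/s; Re = 1.426e+05; ε/D = 0.00759; Haaland → f = 0.03513; ΔP_A = f(L/D)(ρV²/2) = 1.639e+05 Pa.
Pipe B: V = Q/A = 0.2517/0.07116 = 3.537 m/s; Re = 1.061e+05; ε/D = 0.00199; Haaland → f = 0.02488; ΔP_B = f(L/D)(ρV²/2) = 1.542e+05 Pa.
ΔP_A/ΔP_B = 1.639e+05/1.542e+05 = 1.06.

ΔP_A/ΔP_B ≈ 1.06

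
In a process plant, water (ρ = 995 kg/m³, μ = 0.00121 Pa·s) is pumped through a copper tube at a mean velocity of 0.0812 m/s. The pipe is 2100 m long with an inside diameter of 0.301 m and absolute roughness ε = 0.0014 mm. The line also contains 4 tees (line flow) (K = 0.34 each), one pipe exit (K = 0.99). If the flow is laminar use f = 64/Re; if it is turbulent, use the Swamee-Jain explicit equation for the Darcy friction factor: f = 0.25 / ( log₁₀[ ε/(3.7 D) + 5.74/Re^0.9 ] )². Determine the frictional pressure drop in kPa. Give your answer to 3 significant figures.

Reynolds number Re = ρVD/μ = 995 · 0.0812 · 0.301 / 0.00121 = 2.01e+04.
Re > 4000 → turbulent. Relative roughness ε/D = 1.4e-06/0.301 = 4.65e-06. Swamee-Jain: f = 0.25/(log₁₀[4.65e-06/3.7 + 5.74/2.01e+04^0.9])² = 0.25/(log₁₀[1.26e-06 + 0.000769])² = 0.25/(-3.113)² = 0.02579.
Total minor-loss coefficient ΣK = 4·0.34 + 1·0.99 = 2.35.
ΔP = [f·L/D + ΣK]·(ρV²/2) = [0.02579·2100/0.301 + 2.35]·(995·0.0812²/2) = [180 + 2.35]·3.28 = 598 Pa.
ΔP = 598 Pa = 0.598 kPa.

ΔP ≈ 0.598 kPa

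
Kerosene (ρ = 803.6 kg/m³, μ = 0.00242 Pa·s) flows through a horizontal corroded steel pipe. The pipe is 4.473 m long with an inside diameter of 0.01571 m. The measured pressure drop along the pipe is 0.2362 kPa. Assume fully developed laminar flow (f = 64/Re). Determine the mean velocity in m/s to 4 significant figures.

For laminar flow, f = 64/Re with Re = ρVD/μ, so Darcy-Weisbach reduces to ΔP = 32μLV/D². Solving for V: V = ΔP·D²/(32μL) = 236.2·(0.01571)²/(32·0.00242·4.473) = 0.1683 m/s.
Check: Re = ρVD/μ = 803.6·0.1683·0.01571/0.00242 = 877.9 < 2300, so the laminar assumption holds.

V ≈ 0.1683 m/s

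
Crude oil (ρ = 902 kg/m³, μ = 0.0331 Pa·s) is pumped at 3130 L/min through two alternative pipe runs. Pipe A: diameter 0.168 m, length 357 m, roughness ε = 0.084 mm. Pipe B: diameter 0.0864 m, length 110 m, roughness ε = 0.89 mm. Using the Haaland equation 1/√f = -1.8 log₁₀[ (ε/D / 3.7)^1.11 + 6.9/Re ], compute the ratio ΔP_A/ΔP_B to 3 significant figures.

Pipe A: V = Q/A = 0.05217/0.02217 = 2.353 m/s; Re = 1.077e+04; ε/D = 0.0005; Haaland → f = 0.0309; ΔP_A = f(L/D)(ρV²/2) = 1.64e+05 Pa.
Pipe B: V = Q/A = 0.05217/0.005863 = 8.898 m/s; Re = 2.095e+04; ε/D = 0.0103; Haaland → f = 0.04087; ΔP_B = f(L/D)(ρV²/2) = 1.858e+06 Pa.
ΔP_A/ΔP_B = 1.64e+05/1.858e+06 = 0.0883.

ΔP_A/ΔP_B ≈ 0.0883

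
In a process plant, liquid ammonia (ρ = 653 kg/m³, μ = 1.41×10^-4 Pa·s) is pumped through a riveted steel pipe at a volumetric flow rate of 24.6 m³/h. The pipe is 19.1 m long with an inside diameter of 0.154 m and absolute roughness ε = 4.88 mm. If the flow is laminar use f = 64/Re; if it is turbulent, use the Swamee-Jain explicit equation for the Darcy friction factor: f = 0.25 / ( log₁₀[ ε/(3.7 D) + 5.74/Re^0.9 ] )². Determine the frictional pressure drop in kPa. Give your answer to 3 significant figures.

Q = 24.6 m³/h = 24.6/3600 = 0.006833 m³/s.
Cross-sectional area A = πD²/4 = π(0.154)²/4 = 0.01863 m²; mean velocity V = Q/A = 0.006833/0.01863 = 0.3669 m/s.
Reynolds number Re = ρVD/μ = 653 · 0.3669 · 0.154 / 0.000141 = 2.616e+05.
Re > 4000 → turbulent. Relative roughness ε/D = 0.00488/0.154 = 0.0317. Swamee-Jain: f = 0.25/(log₁₀[0.0317/3.7 + 5.74/2.616e+05^0.9])² = 0.25/(log₁₀[0.00856 + 7.64e-05])² = 0.25/(-2.063)² = 0.05872.
Darcy-Weisbach: ΔP = f(L/D)(ρV²/2) = 0.05872·(19.1/0.154)·(653·0.3669²/2) = 0.05872·124·43.94 = 320 Pa.
ΔP = 320 Pa = 0.320 kPa.

ΔP ≈ 0.320 kPa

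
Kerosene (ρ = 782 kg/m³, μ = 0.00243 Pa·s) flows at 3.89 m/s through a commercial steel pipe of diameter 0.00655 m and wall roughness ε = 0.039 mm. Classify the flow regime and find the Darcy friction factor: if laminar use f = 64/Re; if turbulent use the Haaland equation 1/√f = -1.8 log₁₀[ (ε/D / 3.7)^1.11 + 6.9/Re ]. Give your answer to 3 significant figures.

f ≈ 0.0397

Re = ρVD/μ = 782·3.89·0.00655/0.00243 = 8200.
Re > 4000 → turbulent. ε/D = 3.9e-05/0.00655 = 0.00595; Haaland: 1/√f = -1.8 log₁₀[0.000793 + 0.000842] = 5.016, so f = 0.03975.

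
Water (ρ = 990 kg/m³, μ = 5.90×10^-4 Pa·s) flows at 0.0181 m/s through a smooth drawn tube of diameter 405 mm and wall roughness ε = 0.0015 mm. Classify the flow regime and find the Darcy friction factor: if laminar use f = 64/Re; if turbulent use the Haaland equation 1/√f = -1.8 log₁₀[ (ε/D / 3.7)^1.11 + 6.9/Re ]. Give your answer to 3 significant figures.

f ≈ 0.0292

Re = ρVD/μ = 990·0.0181·0.405/0.00059 = 1.23e+04.
Re > 4000 → turbulent. ε/D = 1.5e-06/0.405 = 3.7e-06; Haaland: 1/√f = -1.8 log₁₀[2.19e-07 + 0.000561] = 5.852, so f = 0.0292.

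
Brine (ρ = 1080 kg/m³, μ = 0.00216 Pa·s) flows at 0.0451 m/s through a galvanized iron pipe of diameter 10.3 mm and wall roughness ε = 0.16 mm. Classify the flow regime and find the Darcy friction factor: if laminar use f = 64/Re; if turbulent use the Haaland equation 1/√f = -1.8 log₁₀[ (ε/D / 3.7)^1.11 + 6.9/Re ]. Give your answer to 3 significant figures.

Re = ρVD/μ = 1080·0.0451·0.0103/0.00216 = 232.3.
Re < 2300 → laminar, so f = 64/Re = 0.2755 (roughness is irrelevant in laminar flow).

f ≈ 0.276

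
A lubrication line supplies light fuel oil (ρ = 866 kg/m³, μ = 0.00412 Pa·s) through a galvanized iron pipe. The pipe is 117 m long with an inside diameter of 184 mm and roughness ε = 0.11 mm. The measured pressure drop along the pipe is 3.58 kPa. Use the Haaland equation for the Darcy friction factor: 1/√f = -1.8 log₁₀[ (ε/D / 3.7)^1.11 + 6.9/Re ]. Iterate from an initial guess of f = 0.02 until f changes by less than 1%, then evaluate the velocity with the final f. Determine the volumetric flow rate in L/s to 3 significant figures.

Rearranging Darcy-Weisbach: V = √(2·ΔP·D/(f·L·ρ)). With ε/D = 0.00011/0.184 = 0.000598, iterate starting from f = 0.02:
  f = 0.02 → V = √(2·3580·0.184/(0.02·117·866)) = 0.8063 m/s; Re = ρVD/μ = 3.118e+04; f → 0.02452
  f = 0.02452 → V = 0.7282 m/s; Re = 2.817e+04; f → 0.02501
  f = 0.02501 → V = 0.7211 m/s; Re = 2.789e+04; f → 0.02506
Converged (Δf/f < 1%). With the final f = 0.02506: V = √(2·3580·0.184/(0.02506·117·866)) = 0.7204 m/s.
Q = V·A = 0.7204·(π/4·0.184²) = 0.01915 m³/s = 19.2 L/s.

Q ≈ 19.2 L/s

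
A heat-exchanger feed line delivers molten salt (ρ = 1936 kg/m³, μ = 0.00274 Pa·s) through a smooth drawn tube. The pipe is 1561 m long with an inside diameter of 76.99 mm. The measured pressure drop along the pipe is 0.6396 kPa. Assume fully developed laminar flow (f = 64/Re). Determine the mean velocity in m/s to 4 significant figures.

V ≈ 0.02770 m/s

For laminar flow, f = 64/Re with Re = ρVD/μ, so Darcy-Weisbach reduces to ΔP = 32μLV/D². Solving for V: V = ΔP·D²/(32μL) = 639.6·(0.07699)²/(32·0.00274·1561) = 0.0277 m/s.
Check: Re = ρVD/μ = 1936·0.0277·0.07699/0.00274 = 1507 < 2300, so the laminar assumption holds.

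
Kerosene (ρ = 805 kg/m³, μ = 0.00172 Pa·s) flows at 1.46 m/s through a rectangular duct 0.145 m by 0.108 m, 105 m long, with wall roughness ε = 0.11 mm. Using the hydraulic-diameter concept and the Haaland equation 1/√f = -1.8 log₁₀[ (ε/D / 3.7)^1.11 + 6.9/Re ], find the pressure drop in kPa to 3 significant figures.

Hydraulic diameter D_h = 4A/P = 4·(0.145·0.108)/(2·(0.145+0.108)) = 0.06264/0.506 = 0.1238 m.
Re = ρVD_h/μ = 805·1.46·0.1238/0.00172 = 8.459e+04.
ε/D_h = 0.00011/0.1238 = 0.000889; Haaland gives 1/√f = -1.8 log₁₀[9.6e-05+8.16e-05] = 6.751, so f = 0.02194.
ΔP = f(L/D_h)(ρV²/2) = 0.02194·105/0.1238·858 = 1.597e+04 Pa.
ΔP = 16.0 kPa.

ΔP ≈ 16.0 kPa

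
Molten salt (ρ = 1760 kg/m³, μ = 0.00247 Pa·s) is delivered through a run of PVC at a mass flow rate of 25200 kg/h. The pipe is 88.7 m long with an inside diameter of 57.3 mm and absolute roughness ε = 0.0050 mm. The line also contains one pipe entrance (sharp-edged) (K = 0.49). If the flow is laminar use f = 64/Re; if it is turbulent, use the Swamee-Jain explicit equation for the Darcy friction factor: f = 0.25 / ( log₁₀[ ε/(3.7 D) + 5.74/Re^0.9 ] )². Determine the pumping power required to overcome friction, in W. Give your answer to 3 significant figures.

ṁ = 25200 kg/h = 25200/3600 = 7 kg/s.
A = πD²/4 = π(0.0573)²/4 = 0.002579 m²; mean velocity V = ṁ/(ρA) = 7/(1760 · 0.002579) = 1.542 m/s.
Reynolds number Re = ρVD/μ = 1760 · 1.542 · 0.0573 / 0.00247 = 6.297e+04.
Re > 4000 → turbulent. Relative roughness ε/D = 5e-06/0.0573 = 8.73e-05. Swamee-Jain: f = 0.25/(log₁₀[8.73e-05/3.7 + 5.74/6.297e+04^0.9])² = 0.25/(log₁₀[2.36e-05 + 0.000275])² = 0.25/(-3.525)² = 0.02012.
Total minor-loss coefficient ΣK = 1·0.49 = 0.49.
ΔP = [f·L/D + ΣK]·(ρV²/2) = [0.02012·88.7/0.0573 + 0.49]·(1760·1.542²/2) = [31.15 + 0.49]·2093 = 6.624e+04 Pa.
Q = ṁ/ρ = 7/1760 = 0.003977 m³/s.
Pumping power P = QΔP = 0.003977·6.624e+04 = 263.5 W = 263 W.

P ≈ 263 W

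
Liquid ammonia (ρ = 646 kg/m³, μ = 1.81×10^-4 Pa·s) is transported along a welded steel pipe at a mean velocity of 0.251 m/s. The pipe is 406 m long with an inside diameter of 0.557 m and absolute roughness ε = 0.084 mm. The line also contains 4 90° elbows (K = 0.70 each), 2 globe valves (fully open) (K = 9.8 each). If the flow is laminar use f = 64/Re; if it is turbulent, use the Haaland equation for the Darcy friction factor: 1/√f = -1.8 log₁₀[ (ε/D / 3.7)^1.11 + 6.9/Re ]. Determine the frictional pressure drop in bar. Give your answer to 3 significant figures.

Reynolds number Re = ρVD/μ = 646 · 0.251 · 0.557 / 0.000181 = 4.99e+05.
Re > 4000 → turbulent. Relative roughness ε/D = 8.4e-05/0.557 = 0.000151. Haaland: 1/√f = -1.8 log₁₀[(0.000151/3.7)^1.11 + 6.9/4.99e+05] = -1.8 log₁₀[1.34e-05 + 1.38e-05] = 8.217, so f = 0.01481.
Total minor-loss coefficient ΣK = 4·0.7 + 2·9.8 = 22.4.
ΔP = [f·L/D + ΣK]·(ρV²/2) = [0.01481·406/0.557 + 22.4]·(646·0.251²/2) = [10.8 + 22.4]·20.35 = 675.5 Pa.
ΔP = 675.5 Pa = 0.00676 bar.

ΔP ≈ 0.00676 bar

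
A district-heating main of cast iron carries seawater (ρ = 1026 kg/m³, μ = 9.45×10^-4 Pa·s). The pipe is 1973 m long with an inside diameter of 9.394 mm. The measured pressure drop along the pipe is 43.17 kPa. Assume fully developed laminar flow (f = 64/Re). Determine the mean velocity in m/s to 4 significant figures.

V ≈ 0.06385 m/s

For laminar flow, f = 64/Re with Re = ρVD/μ, so Darcy-Weisbach reduces to ΔP = 32μLV/D². Solving for V: V = ΔP·D²/(32μL) = 4.317e+04·(0.009394)²/(32·0.000945·1973) = 0.06385 m/s.
Check: Re = ρVD/μ = 1026·0.06385·0.009394/0.000945 = 651.2 < 2300, so the laminar assumption holds.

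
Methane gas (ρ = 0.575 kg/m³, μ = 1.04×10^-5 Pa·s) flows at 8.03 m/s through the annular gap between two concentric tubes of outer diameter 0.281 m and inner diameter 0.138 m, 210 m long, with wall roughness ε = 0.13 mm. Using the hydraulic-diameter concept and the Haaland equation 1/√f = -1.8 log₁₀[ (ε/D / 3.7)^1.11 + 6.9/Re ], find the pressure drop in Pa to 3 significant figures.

Hydraulic diameter D_h = 4A/P = D_o - D_i = 0.281 - 0.138 = 0.143 m.
Re = ρVD_h/μ = 0.575·8.03·0.143/1.04e-05 = 6.349e+04.
ε/D_h = 0.00013/0.143 = 0.000909; Haaland gives 1/√f = -1.8 log₁₀[9.85e-05+0.000109] = 6.631, so f = 0.02275.
ΔP = f(L/D_h)(ρV²/2) = 0.02275·210/0.143·18.54 = 619.2 Pa.

ΔP ≈ 619 Pa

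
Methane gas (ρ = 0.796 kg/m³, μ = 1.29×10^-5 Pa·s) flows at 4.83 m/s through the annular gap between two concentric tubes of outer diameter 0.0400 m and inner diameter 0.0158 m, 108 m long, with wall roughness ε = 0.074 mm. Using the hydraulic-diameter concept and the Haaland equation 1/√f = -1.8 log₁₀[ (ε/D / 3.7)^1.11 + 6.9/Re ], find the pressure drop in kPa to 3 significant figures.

Hydraulic diameter D_h = 4A/P = D_o - D_i = 0.04 - 0.0158 = 0.0242 m.
Re = ρVD_h/μ = 0.796·4.83·0.0242/1.29e-05 = 7213.
ε/D_h = 7.4e-05/0.0242 = 0.00306; Haaland gives 1/√f = -1.8 log₁₀[0.000379+0.000957] = 5.174, so f = 0.03735.
ΔP = f(L/D_h)(ρV²/2) = 0.03735·108/0.0242·9.285 = 1548 Pa.
ΔP = 1.55 kPa.

ΔP ≈ 1.55 kPa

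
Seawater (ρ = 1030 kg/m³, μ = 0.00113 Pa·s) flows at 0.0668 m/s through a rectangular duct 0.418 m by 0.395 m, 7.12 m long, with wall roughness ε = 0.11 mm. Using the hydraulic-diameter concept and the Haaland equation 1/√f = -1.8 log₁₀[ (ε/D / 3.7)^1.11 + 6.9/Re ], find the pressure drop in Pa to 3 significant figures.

Hydraulic diameter D_h = 4A/P = 4·(0.418·0.395)/(2·(0.418+0.395)) = 0.6604/1.626 = 0.4062 m.
Re = ρVD_h/μ = 1030·0.0668·0.4062/0.00113 = 2.473e+04.
ε/D_h = 0.00011/0.4062 = 0.000271; Haaland gives 1/√f = -1.8 log₁₀[2.57e-05+0.000279] = 6.329, so f = 0.02496.
ΔP = f(L/D_h)(ρV²/2) = 0.02496·7.12/0.4062·2.298 = 1.006 Pa.

ΔP ≈ 1.01 Pa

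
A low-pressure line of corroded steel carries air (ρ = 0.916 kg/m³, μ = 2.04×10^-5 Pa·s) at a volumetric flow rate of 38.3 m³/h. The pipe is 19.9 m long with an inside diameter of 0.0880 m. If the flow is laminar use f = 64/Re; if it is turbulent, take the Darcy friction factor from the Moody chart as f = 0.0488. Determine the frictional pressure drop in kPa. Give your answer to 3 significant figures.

Q = 38.3 m³/h = 38.3/3600 = 0.01064 m³/s.
Cross-sectional area A = πD²/4 = π(0.088)²/4 = 0.006082 m²; mean velocity V = Q/A = 0.01064/0.006082 = 1.749 m/s.
Reynolds number Re = ρVD/μ = 0.916 · 1.749 · 0.088 / 2.04e-05 = 6912.
Re > 4000 → turbulent; use the Moody-chart value f = 0.0488.
Darcy-Weisbach: ΔP = f(L/D)(ρV²/2) = 0.0488·(19.9/0.088)·(0.916·1.749²/2) = 0.0488·226.1·1.401 = 15.46 Pa.
ΔP = 15.46 Pa = 0.0155 kPa.

ΔP ≈ 0.0155 kPa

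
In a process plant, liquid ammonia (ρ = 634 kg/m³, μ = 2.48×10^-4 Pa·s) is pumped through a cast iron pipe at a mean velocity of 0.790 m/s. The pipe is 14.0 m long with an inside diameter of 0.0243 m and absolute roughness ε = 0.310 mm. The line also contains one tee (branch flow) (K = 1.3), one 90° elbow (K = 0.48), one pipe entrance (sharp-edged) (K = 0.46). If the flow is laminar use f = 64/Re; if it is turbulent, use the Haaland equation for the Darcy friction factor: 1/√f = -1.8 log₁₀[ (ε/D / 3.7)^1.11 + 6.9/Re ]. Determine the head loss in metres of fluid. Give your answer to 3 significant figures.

h_f ≈ 0.846 m

Reynolds number Re = ρVD/μ = 634 · 0.79 · 0.0243 / 0.000248 = 4.908e+04.
Re > 4000 → turbulent. Relative roughness ε/D = 0.00031/0.0243 = 0.0128. Haaland: 1/√f = -1.8 log₁₀[(0.0128/3.7)^1.11 + 6.9/4.908e+04] = -1.8 log₁₀[0.00185 + 0.000141] = 4.863, so f = 0.04229.
Total minor-loss coefficient ΣK = 1·1.3 + 1·0.48 + 1·0.46 = 2.24.
ΔP = [f·L/D + ΣK]·(ρV²/2) = [0.04229·14/0.0243 + 2.24]·(634·0.79²/2) = [24.37 + 2.24]·197.8 = 5264 Pa.
Head loss h_f = ΔP/(ρg) = 5264/(634·9.81) = 0.846 m.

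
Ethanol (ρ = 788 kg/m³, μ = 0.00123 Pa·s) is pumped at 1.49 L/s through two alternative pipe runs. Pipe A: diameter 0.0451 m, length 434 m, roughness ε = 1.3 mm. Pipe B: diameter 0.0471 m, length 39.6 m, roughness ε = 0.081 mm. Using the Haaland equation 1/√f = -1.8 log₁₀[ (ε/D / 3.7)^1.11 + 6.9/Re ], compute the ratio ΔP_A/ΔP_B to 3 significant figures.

ΔP_A/ΔP_B ≈ 28.1

Pipe A: V = Q/A = 0.00149/0.001598 = 0.9327 m/s; Re = 2.695e+04; ε/D = 0.0288; Haaland → f = 0.05751; ΔP_A = f(L/D)(ρV²/2) = 1.897e+05 Pa.
Pipe B: V = Q/A = 0.00149/0.001742 = 0.8552 m/s; Re = 2.58e+04; ε/D = 0.00172; Haaland → f = 0.02783; ΔP_B = f(L/D)(ρV²/2) = 6741 Pa.
ΔP_A/ΔP_B = 1.897e+05/6741 = 28.1.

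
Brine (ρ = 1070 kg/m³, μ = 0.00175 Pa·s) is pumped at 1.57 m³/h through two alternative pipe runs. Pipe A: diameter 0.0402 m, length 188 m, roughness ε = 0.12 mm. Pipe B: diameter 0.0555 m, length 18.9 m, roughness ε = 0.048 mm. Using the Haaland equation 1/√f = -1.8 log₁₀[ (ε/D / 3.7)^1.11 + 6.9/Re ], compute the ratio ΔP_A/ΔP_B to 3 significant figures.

Pipe A: V = Q/A = 0.0004361/0.001269 = 0.3436 m/s; Re = 8446; ε/D = 0.00299; Haaland → f = 0.03605; ΔP_A = f(L/D)(ρV²/2) = 1.065e+04 Pa.
Pipe B: V = Q/A = 0.0004361/0.002419 = 0.1803 m/s; Re = 6117; ε/D = 0.000865; Haaland → f = 0.03637; ΔP_B = f(L/D)(ρV²/2) = 215.3 Pa.
ΔP_A/ΔP_B = 1.065e+04/215.3 = 49.5.

ΔP_A/ΔP_B ≈ 49.5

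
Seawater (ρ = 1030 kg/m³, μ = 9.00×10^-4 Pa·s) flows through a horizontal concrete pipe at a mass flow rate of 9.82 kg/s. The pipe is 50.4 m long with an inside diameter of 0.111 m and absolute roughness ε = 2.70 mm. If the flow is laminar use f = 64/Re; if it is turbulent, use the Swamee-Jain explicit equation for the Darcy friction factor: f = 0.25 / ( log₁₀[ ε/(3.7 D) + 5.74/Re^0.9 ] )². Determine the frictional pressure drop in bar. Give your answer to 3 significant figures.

ΔP ≈ 0.120 bar

A = πD²/4 = π(0.111)²/4 = 0.009677 m²; mean velocity V = ṁ/(ρA) = 9.82/(1030 · 0.009677) = 0.9852 m/s.
Reynolds number Re = ρVD/μ = 1030 · 0.9852 · 0.111 / 0.0009 = 1.252e+05.
Re > 4000 → turbulent. Relative roughness ε/D = 0.0027/0.111 = 0.0243. Swamee-Jain: f = 0.25/(log₁₀[0.0243/3.7 + 5.74/1.252e+05^0.9])² = 0.25/(log₁₀[0.00657 + 0.000148])² = 0.25/(-2.172)² = 0.05297.
Darcy-Weisbach: ΔP = f(L/D)(ρV²/2) = 0.05297·(50.4/0.111)·(1030·0.9852²/2) = 0.05297·454.1·499.9 = 1.202e+04 Pa.
ΔP = 1.202e+04 Pa = 0.120 bar.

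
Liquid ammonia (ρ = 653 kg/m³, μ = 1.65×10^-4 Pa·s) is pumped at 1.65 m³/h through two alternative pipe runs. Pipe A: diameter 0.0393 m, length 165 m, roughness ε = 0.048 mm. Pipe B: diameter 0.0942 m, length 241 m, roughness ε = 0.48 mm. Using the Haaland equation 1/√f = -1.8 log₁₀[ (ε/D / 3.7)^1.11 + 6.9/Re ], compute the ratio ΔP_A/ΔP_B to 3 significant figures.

Pipe A: V = Q/A = 0.0004583/0.001213 = 0.3778 m/s; Re = 5.877e+04; ε/D = 0.00122; Haaland → f = 0.02388; ΔP_A = f(L/D)(ρV²/2) = 4674 Pa.
Pipe B: V = Q/A = 0.0004583/0.006969 = 0.06576 m/s; Re = 2.452e+04; ε/D = 0.0051; Haaland → f = 0.03378; ΔP_B = f(L/D)(ρV²/2) = 122 Pa.
ΔP_A/ΔP_B = 4674/122 = 38.3.

ΔP_A/ΔP_B ≈ 38.3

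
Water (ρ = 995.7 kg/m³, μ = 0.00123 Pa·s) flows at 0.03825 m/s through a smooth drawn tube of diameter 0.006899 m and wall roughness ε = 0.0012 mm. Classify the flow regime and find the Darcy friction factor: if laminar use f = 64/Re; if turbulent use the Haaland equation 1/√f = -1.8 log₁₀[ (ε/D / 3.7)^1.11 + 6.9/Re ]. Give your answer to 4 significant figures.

Re = ρVD/μ = 995.7·0.03825·0.006899/0.00123 = 213.6.
Re < 2300 → laminar, so f = 64/Re = 0.2996 (roughness is irrelevant in laminar flow).

f ≈ 0.2996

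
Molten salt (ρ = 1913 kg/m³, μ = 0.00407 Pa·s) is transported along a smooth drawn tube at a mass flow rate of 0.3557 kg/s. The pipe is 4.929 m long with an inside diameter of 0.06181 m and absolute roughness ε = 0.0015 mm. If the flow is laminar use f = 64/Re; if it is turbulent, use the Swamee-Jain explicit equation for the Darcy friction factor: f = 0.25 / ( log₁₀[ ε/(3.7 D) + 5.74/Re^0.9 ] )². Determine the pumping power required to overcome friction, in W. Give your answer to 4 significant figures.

A = πD²/4 = π(0.06181)²/4 = 0.003001 m²; mean velocity V = ṁ/(ρA) = 0.3557/(1913 · 0.003001) = 0.06197 m/s.
Reynolds number Re = ρVD/μ = 1913 · 0.06197 · 0.06181 / 0.00407 = 1800.
Re < 2300 → laminar flow, so f = 64/Re = 64/1800 = 0.03555 (the turbulent correlation is not needed).
Darcy-Weisbach: ΔP = f(L/D)(ρV²/2) = 0.03555·(4.929/0.06181)·(1913·0.06197²/2) = 0.03555·79.74·3.673 = 10.41 Pa.
Q = ṁ/ρ = 0.3557/1913 = 0.0001859 m³/s.
Pumping power P = QΔP = 0.0001859·10.41 = 0.0019360 W = 0.001936 W.

P ≈ 0.001936 W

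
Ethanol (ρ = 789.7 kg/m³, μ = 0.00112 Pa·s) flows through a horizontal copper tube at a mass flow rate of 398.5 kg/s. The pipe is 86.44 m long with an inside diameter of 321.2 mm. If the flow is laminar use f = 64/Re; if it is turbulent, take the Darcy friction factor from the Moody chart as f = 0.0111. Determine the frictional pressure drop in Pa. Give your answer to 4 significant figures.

A = πD²/4 = π(0.3212)²/4 = 0.08103 m²; mean velocity V = ṁ/(ρA) = 398.5/(789.7 · 0.08103) = 6.228 m/s.
Reynolds number Re = ρVD/μ = 789.7 · 6.228 · 0.3212 / 0.00112 = 1.41e+06.
Re > 4000 → turbulent; use the Moody-chart value f = 0.0111.
Darcy-Weisbach: ΔP = f(L/D)(ρV²/2) = 0.0111·(86.44/0.3212)·(789.7·6.228²/2) = 0.0111·269.1·1.531e+04 = 4.575e+04 Pa.

ΔP ≈ 45750 Pa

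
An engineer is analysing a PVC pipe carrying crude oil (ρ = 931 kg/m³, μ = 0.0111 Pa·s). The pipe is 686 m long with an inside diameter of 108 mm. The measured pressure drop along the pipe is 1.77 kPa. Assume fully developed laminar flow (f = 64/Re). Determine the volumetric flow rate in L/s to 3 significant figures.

For laminar flow, f = 64/Re with Re = ρVD/μ, so Darcy-Weisbach reduces to ΔP = 32μLV/D². Solving for V: V = ΔP·D²/(32μL) = 1770·(0.108)²/(32·0.0111·686) = 0.08473 m/s.
Check: Re = ρVD/μ = 931·0.08473·0.108/0.0111 = 767.5 < 2300, so the laminar assumption holds.
Q = V·A = 0.08473·(π/4·0.108²) = 0.0007762 m³/s = 0.776 L/s.

Q ≈ 0.776 L/s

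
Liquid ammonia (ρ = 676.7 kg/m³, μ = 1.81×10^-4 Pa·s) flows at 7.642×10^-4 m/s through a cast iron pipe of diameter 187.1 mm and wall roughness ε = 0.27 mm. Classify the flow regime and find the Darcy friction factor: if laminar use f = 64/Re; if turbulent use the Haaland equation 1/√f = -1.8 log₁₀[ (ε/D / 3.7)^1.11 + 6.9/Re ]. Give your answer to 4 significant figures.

Re = ρVD/μ = 676.7·0.0007642·0.1871/0.000181 = 534.6.
Re < 2300 → laminar, so f = 64/Re = 0.1197 (roughness is irrelevant in laminar flow).

f ≈ 0.1197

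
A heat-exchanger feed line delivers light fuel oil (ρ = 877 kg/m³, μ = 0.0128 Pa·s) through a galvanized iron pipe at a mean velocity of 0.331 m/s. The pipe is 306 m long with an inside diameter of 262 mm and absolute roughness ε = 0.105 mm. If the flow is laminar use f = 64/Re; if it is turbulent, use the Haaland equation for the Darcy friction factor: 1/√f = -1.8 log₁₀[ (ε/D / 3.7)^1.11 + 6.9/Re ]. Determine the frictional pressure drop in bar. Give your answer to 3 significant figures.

Reynolds number Re = ρVD/μ = 877 · 0.331 · 0.262 / 0.0128 = 5942.
Re > 4000 → turbulent. Relative roughness ε/D = 0.000105/0.262 = 0.000401. Haaland: 1/√f = -1.8 log₁₀[(0.000401/3.7)^1.11 + 6.9/5942] = -1.8 log₁₀[3.97e-05 + 0.00116] = 5.257, so f = 0.03619.
Darcy-Weisbach: ΔP = f(L/D)(ρV²/2) = 0.03619·(306/0.262)·(877·0.331²/2) = 0.03619·1168·48.04 = 2030 Pa.
ΔP = 2030 Pa = 0.0203 bar.

ΔP ≈ 0.0203 bar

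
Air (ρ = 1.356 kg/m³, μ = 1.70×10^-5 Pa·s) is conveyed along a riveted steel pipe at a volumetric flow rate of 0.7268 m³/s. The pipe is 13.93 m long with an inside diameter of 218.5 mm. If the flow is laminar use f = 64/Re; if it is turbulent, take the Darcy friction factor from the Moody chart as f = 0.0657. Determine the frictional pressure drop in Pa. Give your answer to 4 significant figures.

Cross-sectional area A = πD²/4 = π(0.2185)²/4 = 0.0375 m²; mean velocity V = Q/A = 0.7268/0.0375 = 19.38 m/s.
Reynolds number Re = ρVD/μ = 1.356 · 19.38 · 0.2185 / 1.7e-05 = 3.378e+05.
Re > 4000 → turbulent; use the Moody-chart value f = 0.0657.
Darcy-Weisbach: ΔP = f(L/D)(ρV²/2) = 0.0657·(13.93/0.2185)·(1.356·19.38²/2) = 0.0657·63.75·254.7 = 1067 Pa.

ΔP ≈ 1067 Pa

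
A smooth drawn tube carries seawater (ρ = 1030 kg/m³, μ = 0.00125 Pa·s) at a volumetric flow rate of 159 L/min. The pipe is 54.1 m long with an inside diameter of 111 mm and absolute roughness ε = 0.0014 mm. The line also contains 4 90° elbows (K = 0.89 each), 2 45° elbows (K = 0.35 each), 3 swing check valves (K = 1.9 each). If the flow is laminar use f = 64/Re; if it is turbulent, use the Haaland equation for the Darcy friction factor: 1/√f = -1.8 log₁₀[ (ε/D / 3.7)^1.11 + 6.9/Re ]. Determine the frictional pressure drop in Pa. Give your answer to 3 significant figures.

Q = 159 L/min = 159/60000 = 0.00265 m³/s.
Cross-sectional area A = πD²/4 = π(0.111)²/4 = 0.009677 m²; mean velocity V = Q/A = 0.00265/0.009677 = 0.2738 m/s.
Reynolds number Re = ρVD/μ = 1030 · 0.2738 · 0.111 / 0.00125 = 2.505e+04.
Re > 4000 → turbulent. Relative roughness ε/D = 1.4e-06/0.111 = 1.26e-05. Haaland: 1/√f = -1.8 log₁₀[(1.26e-05/3.7)^1.11 + 6.9/2.505e+04] = -1.8 log₁₀[8.53e-07 + 0.000275] = 6.405, so f = 0.02437.
Total minor-loss coefficient ΣK = 4·0.89 + 2·0.35 + 3·1.9 = 9.96.
ΔP = [f·L/D + ΣK]·(ρV²/2) = [0.02437·54.1/0.111 + 9.96]·(1030·0.2738²/2) = [11.88 + 9.96]·38.62 = 843.5 Pa.

ΔP ≈ 843 Pa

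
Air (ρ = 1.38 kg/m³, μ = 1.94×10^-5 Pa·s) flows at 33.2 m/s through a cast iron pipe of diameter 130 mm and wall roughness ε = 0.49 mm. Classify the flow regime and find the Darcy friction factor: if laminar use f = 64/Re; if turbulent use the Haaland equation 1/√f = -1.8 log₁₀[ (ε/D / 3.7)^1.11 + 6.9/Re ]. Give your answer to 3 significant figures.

Re = ρVD/μ = 1.38·33.2·0.13/1.94e-05 = 3.07e+05.
Re > 4000 → turbulent. ε/D = 0.00049/0.13 = 0.00377; Haaland: 1/√f = -1.8 log₁₀[0.000477 + 2.25e-05] = 5.942, so f = 0.02832.

f ≈ 0.0283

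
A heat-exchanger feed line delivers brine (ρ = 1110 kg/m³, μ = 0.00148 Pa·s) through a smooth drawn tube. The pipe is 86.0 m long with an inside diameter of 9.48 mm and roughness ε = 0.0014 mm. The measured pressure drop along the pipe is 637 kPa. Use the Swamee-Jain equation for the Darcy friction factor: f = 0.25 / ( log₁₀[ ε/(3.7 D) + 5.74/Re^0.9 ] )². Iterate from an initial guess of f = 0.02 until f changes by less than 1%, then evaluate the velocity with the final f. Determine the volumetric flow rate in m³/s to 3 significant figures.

Q ≈ 1.50×10^-4 m³/s

Rearranging Darcy-Weisbach: V = √(2·ΔP·D/(f·L·ρ)). With ε/D = 1.4e-06/0.00948 = 0.000148, iterate starting from f = 0.02:
  f = 0.02 → V = √(2·6.37e+05·0.00948/(0.02·86·1110)) = 2.515 m/s; Re = ρVD/μ = 1.788e+04; f → 0.0269
  f = 0.0269 → V = 2.169 m/s; Re = 1.542e+04; f → 0.02791
  f = 0.02791 → V = 2.129 m/s; Re = 1.514e+04; f → 0.02804
Converged (Δf/f < 1%). With the final f = 0.02804: V = √(2·6.37e+05·0.00948/(0.02804·86·1110)) = 2.124 m/s.
Q = V·A = 2.124·(π/4·0.00948²) = 0.0001499 m³/s = 1.50×10^-4 m³/s.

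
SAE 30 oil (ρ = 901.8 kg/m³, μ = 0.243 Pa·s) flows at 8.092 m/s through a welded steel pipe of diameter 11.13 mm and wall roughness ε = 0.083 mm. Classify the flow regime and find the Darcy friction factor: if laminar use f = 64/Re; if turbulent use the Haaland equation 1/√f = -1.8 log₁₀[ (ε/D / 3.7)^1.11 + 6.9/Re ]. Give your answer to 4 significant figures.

Re = ρVD/μ = 901.8·8.092·0.01113/0.243 = 334.2.
Re < 2300 → laminar, so f = 64/Re = 0.1915 (roughness is irrelevant in laminar flow).

f ≈ 0.1915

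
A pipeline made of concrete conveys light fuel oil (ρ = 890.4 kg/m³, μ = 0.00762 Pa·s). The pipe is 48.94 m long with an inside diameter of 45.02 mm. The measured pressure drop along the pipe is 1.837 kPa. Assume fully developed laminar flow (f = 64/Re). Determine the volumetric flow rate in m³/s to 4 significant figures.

Q ≈ 4.967×10^-4 m³/s

For laminar flow, f = 64/Re with Re = ρVD/μ, so Darcy-Weisbach reduces to ΔP = 32μLV/D². Solving for V: V = ΔP·D²/(32μL) = 1837·(0.04502)²/(32·0.00762·48.94) = 0.312 m/s.
Check: Re = ρVD/μ = 890.4·0.312·0.04502/0.00762 = 1641 < 2300, so the laminar assumption holds.
Q = V·A = 0.312·(π/4·0.04502²) = 0.0004967 m³/s = 4.967×10^-4 m³/s.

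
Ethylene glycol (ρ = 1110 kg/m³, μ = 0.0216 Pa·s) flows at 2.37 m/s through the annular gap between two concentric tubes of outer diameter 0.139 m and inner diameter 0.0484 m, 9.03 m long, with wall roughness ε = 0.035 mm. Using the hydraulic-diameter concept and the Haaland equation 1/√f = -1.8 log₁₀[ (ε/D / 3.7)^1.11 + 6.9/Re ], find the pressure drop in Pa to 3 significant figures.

ΔP ≈ 9490 Pa

Hydraulic diameter D_h = 4A/P = D_o - D_i = 0.139 - 0.0484 = 0.0906 m.
Re = ρVD_h/μ = 1110·2.37·0.0906/0.0216 = 1.103e+04.
ε/D_h = 3.5e-05/0.0906 = 0.000386; Haaland gives 1/√f = -1.8 log₁₀[3.81e-05+0.000625] = 5.721, so f = 0.03056.
ΔP = f(L/D_h)(ρV²/2) = 0.03056·9.03/0.0906·3117 = 9494 Pa.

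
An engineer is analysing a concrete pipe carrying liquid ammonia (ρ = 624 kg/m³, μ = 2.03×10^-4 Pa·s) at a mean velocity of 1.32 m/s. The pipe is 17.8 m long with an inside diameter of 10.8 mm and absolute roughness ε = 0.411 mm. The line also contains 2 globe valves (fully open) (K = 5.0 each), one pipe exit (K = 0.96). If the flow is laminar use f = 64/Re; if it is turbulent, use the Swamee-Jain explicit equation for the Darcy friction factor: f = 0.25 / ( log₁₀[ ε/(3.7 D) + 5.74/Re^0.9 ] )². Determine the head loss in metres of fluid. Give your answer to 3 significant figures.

Reynolds number Re = ρVD/μ = 624 · 1.32 · 0.0108 / 0.000203 = 4.382e+04.
Re > 4000 → turbulent. Relative roughness ε/D = 0.000411/0.0108 = 0.0381. Swamee-Jain: f = 0.25/(log₁₀[0.0381/3.7 + 5.74/4.382e+04^0.9])² = 0.25/(log₁₀[0.0103 + 0.000381])² = 0.25/(-1.972)² = 0.06429.
Total minor-loss coefficient ΣK = 2·5 + 1·0.96 = 11.
ΔP = [f·L/D + ΣK]·(ρV²/2) = [0.06429·17.8/0.0108 + 11]·(624·1.32²/2) = [106 + 11]·543.6 = 6.356e+04 Pa.
Head loss h_f = ΔP/(ρg) = 6.356e+04/(624·9.81) = 10.4 m.

h_f ≈ 10.4 m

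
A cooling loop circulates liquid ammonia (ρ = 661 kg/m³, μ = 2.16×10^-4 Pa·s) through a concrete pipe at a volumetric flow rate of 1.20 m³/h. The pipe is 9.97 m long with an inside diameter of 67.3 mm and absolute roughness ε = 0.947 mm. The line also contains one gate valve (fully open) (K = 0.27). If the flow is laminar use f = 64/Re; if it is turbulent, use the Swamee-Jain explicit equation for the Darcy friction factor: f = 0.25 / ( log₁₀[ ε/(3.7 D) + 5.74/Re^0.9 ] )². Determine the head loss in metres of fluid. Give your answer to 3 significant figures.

h_f ≈ 0.00316 m

Q = 1.20 m³/h = 1.20/3600 = 0.0003333 m³/s.
Cross-sectional area A = πD²/4 = π(0.0673)²/4 = 0.003557 m²; mean velocity V = Q/A = 0.0003333/0.003557 = 0.0937 m/s.
Reynolds number Re = ρVD/μ = 661 · 0.0937 · 0.0673 / 0.000216 = 1.93e+04.
Re > 4000 → turbulent. Relative roughness ε/D = 0.000947/0.0673 = 0.0141. Swamee-Jain: f = 0.25/(log₁₀[0.0141/3.7 + 5.74/1.93e+04^0.9])² = 0.25/(log₁₀[0.0038 + 0.000798])² = 0.25/(-2.337)² = 0.04577.
Total minor-loss coefficient ΣK = 1·0.27 = 0.27.
ΔP = [f·L/D + ΣK]·(ρV²/2) = [0.04577·9.97/0.0673 + 0.27]·(661·0.0937²/2) = [6.78 + 0.27]·2.902 = 20.46 Pa.
Head loss h_f = ΔP/(ρg) = 20.46/(661·9.81) = 0.00316 m.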